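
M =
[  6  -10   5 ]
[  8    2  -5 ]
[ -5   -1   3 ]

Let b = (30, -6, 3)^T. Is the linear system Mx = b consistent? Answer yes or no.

yes

Row reduce the augmented matrix [M | b].
R2 ← R2 − (4/3)·R1: [0, 46/3, -35/3, -46]
R3 ← R3 + (5/6)·R1: [0, -28/3, 43/6, 28]
R3 ← R3 + (14/23)·R2: [0, 0, 3/46, 0]
The echelon form has 3 nonzero rows, and every pivot lies in the first 3 columns, so rank(M) = rank([M|b]) = 3.
The system is consistent.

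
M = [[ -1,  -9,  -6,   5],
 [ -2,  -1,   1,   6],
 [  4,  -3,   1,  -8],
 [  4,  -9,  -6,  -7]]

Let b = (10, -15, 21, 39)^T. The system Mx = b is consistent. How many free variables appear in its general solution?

Row reduce the augmented matrix [M | b].
R2 ← R2 − (2)·R1: [0, 17, 13, -4, -35]
R3 ← R3 + (4)·R1: [0, -39, -23, 12, 61]
R4 ← R4 + (4)·R1: [0, -45, -30, 13, 79]
R3 ← R3 + (39/17)·R2: [0, 0, 116/17, 48/17, -328/17]
R4 ← R4 + (45/17)·R2: [0, 0, 75/17, 41/17, -232/17]
R4 ← R4 − (75/116)·R3: [0, 0, 0, 17/29, -34/29]
The echelon form has 4 nonzero rows, and every pivot lies in the first 4 columns, so rank(M) = rank([M|b]) = 4.
The system is consistent.
Free variables = (unknowns) − (rank) = 4 − 4 = 0.

0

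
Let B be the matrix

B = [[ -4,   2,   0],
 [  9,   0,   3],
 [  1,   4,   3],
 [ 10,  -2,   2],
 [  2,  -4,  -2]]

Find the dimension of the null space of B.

1

Row reduce to echelon form.
R2 ← R2 + (9/4)·R1: [0, 9/2, 3]
R3 ← R3 + (1/4)·R1: [0, 9/2, 3]
R4 ← R4 + (5/2)·R1: [0, 3, 2]
R5 ← R5 + (1/2)·R1: [0, -3, -2]
R3 ← R3 − R2: [0, 0, 0]
R4 ← R4 − (2/3)·R2: [0, 0, 0]
R5 ← R5 + (2/3)·R2: [0, 0, 0]
2 nonzero rows, so rank(B) = 2.
B has 3 columns; by rank–nullity, nullity = 3 − 2 = 1.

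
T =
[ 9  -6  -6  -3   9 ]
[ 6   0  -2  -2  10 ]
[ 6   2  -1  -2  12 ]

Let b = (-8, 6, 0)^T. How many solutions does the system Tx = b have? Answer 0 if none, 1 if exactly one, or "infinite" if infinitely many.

Row reduce the augmented matrix [T | b].
R2 ← R2 − (2/3)·R1: [0, 4, 2, 0, 4, 34/3]
R3 ← R3 − (2/3)·R1: [0, 6, 3, 0, 6, 16/3]
R3 ← R3 − (3/2)·R2: [0, 0, 0, 0, 0, -35/3]
The echelon form has 3 nonzero rows; the last pivot sits in the augmented column, so rank(T) = 2 but rank([T|b]) = 3.
Since the ranks differ, the system is inconsistent.
It has no solutions.

0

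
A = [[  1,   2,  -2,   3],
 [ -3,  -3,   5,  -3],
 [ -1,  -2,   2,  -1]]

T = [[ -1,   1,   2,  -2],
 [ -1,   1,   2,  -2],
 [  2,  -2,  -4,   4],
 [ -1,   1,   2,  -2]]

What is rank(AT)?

1

First compute AT:
[[-10,  10,  20, -20],
 [ 19, -19, -38,  38],
 [  8,  -8, -16,  16]]
Now row reduce the product.
R2 ← R2 + (19/10)·R1: [0, 0, 0, 0]
R3 ← R3 + (4/5)·R1: [0, 0, 0, 0]
1 nonzero row, so rank(AT) = 1.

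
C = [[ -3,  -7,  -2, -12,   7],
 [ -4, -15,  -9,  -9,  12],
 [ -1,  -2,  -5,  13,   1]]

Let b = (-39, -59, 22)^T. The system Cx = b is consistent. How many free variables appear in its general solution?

Row reduce the augmented matrix [C | b].
R2 ← R2 − (4/3)·R1: [0, -17/3, -19/3, 7, 8/3, -7]
R3 ← R3 − (1/3)·R1: [0, 1/3, -13/3, 17, -4/3, 35]
R3 ← R3 + (1/17)·R2: [0, 0, -80/17, 296/17, -20/17, 588/17]
The echelon form has 3 nonzero rows, and every pivot lies in the first 5 columns, so rank(C) = rank([C|b]) = 3.
The system is consistent.
Free variables = (unknowns) − (rank) = 5 − 3 = 2.

2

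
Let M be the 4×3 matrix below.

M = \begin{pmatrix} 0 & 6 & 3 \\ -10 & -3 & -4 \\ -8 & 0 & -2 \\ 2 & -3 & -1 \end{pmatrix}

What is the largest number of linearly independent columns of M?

Row reduce to echelon form.
Swap R1 ↔ R2
R3 ← R3 − (4/5)·R1: [0, 12/5, 6/5]
R4 ← R4 + (1/5)·R1: [0, -18/5, -9/5]
R3 ← R3 − (2/5)·R2: [0, 0, 0]
R4 ← R4 + (3/5)·R2: [0, 0, 0]
Echelon form has 2 nonzero rows, so rank(M) = 2.
The rank gives the maximum number of linearly independent columns: 2.

2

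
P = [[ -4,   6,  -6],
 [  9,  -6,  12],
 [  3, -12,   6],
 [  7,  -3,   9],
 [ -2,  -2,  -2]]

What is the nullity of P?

1

Row reduce to echelon form.
R2 ← R2 + (9/4)·R1: [0, 15/2, -3/2]
R3 ← R3 + (3/4)·R1: [0, -15/2, 3/2]
R4 ← R4 + (7/4)·R1: [0, 15/2, -3/2]
R5 ← R5 − (1/2)·R1: [0, -5, 1]
R3 ← R3 + R2: [0, 0, 0]
R4 ← R4 − R2: [0, 0, 0]
R5 ← R5 + (2/3)·R2: [0, 0, 0]
2 nonzero rows, so rank(P) = 2.
P has 3 columns; by rank–nullity, nullity = 3 − 2 = 1.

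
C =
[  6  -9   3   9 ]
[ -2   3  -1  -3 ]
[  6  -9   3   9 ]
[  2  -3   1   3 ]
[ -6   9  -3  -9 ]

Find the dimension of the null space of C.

Row reduce to echelon form.
R2 ← R2 + (1/3)·R1: [0, 0, 0, 0]
R3 ← R3 − R1: [0, 0, 0, 0]
R4 ← R4 − (1/3)·R1: [0, 0, 0, 0]
R5 ← R5 + R1: [0, 0, 0, 0]
1 nonzero row, so rank(C) = 1.
C has 4 columns; by rank–nullity, nullity = 4 − 1 = 3.

3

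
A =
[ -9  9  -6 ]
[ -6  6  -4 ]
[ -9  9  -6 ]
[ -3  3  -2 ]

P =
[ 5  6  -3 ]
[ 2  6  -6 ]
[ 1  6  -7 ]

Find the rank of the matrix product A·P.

First compute AP:
[[-33, -36,  15],
 [-22, -24,  10],
 [-33, -36,  15],
 [-11, -12,   5]]
Now row reduce the product.
R2 ← R2 − (2/3)·R1: [0, 0, 0]
R3 ← R3 − R1: [0, 0, 0]
R4 ← R4 − (1/3)·R1: [0, 0, 0]
1 nonzero row, so rank(AP) = 1.

1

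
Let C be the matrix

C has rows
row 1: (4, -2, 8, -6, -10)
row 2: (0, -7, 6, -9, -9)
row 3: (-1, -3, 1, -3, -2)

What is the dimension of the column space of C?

2

Row reduce to echelon form.
R3 ← R3 + (1/4)·R1: [0, -7/2, 3, -9/2, -9/2]
R3 ← R3 − (1/2)·R2: [0, 0, 0, 0, 0]
Echelon form has 2 nonzero rows, so rank(C) = 2.
The column space has dimension equal to the rank: 2.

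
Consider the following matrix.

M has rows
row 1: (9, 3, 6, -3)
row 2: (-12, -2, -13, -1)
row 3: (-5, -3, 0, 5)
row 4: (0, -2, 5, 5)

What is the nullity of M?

Row reduce to echelon form.
R2 ← R2 + (4/3)·R1: [0, 2, -5, -5]
R3 ← R3 + (5/9)·R1: [0, -4/3, 10/3, 10/3]
R3 ← R3 + (2/3)·R2: [0, 0, 0, 0]
R4 ← R4 + R2: [0, 0, 0, 0]
2 nonzero rows, so rank(M) = 2.
M has 4 columns; by rank–nullity, nullity = 4 − 2 = 2.

2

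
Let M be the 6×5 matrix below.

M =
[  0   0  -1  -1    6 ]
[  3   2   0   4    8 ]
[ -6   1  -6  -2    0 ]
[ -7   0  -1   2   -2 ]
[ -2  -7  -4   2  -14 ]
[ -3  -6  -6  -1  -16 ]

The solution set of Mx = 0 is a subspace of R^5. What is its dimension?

Row reduce to echelon form.
Swap R1 ↔ R2
R3 ← R3 + (2)·R1: [0, 5, -6, 6, 16]
R4 ← R4 + (7/3)·R1: [0, 14/3, -1, 34/3, 50/3]
R5 ← R5 + (2/3)·R1: [0, -17/3, -4, 14/3, -26/3]
R6 ← R6 + R1: [0, -4, -6, 3, -8]
Swap R2 ↔ R3
R4 ← R4 − (14/15)·R2: [0, 0, 23/5, 86/15, 26/15]
R5 ← R5 + (17/15)·R2: [0, 0, -54/5, 172/15, 142/15]
R6 ← R6 + (4/5)·R2: [0, 0, -54/5, 39/5, 24/5]
R4 ← R4 + (23/5)·R3: [0, 0, 0, 17/15, 88/3]
R5 ← R5 − (54/5)·R3: [0, 0, 0, 334/15, -166/3]
R6 ← R6 − (54/5)·R3: [0, 0, 0, 93/5, -60]
R5 ← R5 − (334/17)·R4: [0, 0, 0, 0, -10738/17]
R6 ← R6 − (279/17)·R4: [0, 0, 0, 0, -9204/17]
R6 ← R6 − (6/7)·R5: [0, 0, 0, 0, 0]
5 nonzero rows, so rank(M) = 5.
M has 5 columns; by rank–nullity, nullity = 5 − 5 = 0.

0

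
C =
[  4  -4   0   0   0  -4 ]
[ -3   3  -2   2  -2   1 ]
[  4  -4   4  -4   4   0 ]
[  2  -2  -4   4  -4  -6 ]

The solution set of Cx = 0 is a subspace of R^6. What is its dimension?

4

Row reduce to echelon form.
R2 ← R2 + (3/4)·R1: [0, 0, -2, 2, -2, -2]
R3 ← R3 − R1: [0, 0, 4, -4, 4, 4]
R4 ← R4 − (1/2)·R1: [0, 0, -4, 4, -4, -4]
R3 ← R3 + (2)·R2: [0, 0, 0, 0, 0, 0]
R4 ← R4 − (2)·R2: [0, 0, 0, 0, 0, 0]
2 nonzero rows, so rank(C) = 2.
C has 6 columns; by rank–nullity, nullity = 6 − 2 = 4.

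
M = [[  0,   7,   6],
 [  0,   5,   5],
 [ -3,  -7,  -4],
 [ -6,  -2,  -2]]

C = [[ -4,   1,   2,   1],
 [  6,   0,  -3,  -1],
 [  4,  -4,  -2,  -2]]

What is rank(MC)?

2

First compute MC:
[[ 66, -24, -33, -19],
 [ 50, -20, -25, -15],
 [-46,  13,  23,  12],
 [  4,   2,  -2,   0]]
Now row reduce the product.
R2 ← R2 − (25/33)·R1: [0, -20/11, 0, -20/33]
R3 ← R3 + (23/33)·R1: [0, -41/11, 0, -41/33]
R4 ← R4 − (2/33)·R1: [0, 38/11, 0, 38/33]
R3 ← R3 − (41/20)·R2: [0, 0, 0, 0]
R4 ← R4 + (19/10)·R2: [0, 0, 0, 0]
2 nonzero rows, so rank(MC) = 2.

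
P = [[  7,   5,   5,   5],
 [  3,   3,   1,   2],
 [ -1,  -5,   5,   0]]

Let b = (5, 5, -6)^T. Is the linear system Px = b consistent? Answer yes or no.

no

Row reduce the augmented matrix [P | b].
R2 ← R2 − (3/7)·R1: [0, 6/7, -8/7, -1/7, 20/7]
R3 ← R3 + (1/7)·R1: [0, -30/7, 40/7, 5/7, -37/7]
R3 ← R3 + (5)·R2: [0, 0, 0, 0, 9]
The echelon form has 3 nonzero rows; the last pivot sits in the augmented column, so rank(P) = 2 but rank([P|b]) = 3.
Since the ranks differ, the system is inconsistent.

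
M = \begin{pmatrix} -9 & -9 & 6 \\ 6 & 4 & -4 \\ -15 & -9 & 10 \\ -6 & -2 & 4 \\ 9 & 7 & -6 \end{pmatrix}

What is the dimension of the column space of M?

2

Row reduce to echelon form.
R2 ← R2 + (2/3)·R1: [0, -2, 0]
R3 ← R3 − (5/3)·R1: [0, 6, 0]
R4 ← R4 − (2/3)·R1: [0, 4, 0]
R5 ← R5 + R1: [0, -2, 0]
R3 ← R3 + (3)·R2: [0, 0, 0]
R4 ← R4 + (2)·R2: [0, 0, 0]
R5 ← R5 − R2: [0, 0, 0]
Echelon form has 2 nonzero rows, so rank(M) = 2.
The column space has dimension equal to the rank: 2.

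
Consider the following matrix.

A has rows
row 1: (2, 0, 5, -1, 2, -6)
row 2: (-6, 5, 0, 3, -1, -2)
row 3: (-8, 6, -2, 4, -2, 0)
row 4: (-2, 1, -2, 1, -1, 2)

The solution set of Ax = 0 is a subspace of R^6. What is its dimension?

Row reduce to echelon form.
R2 ← R2 + (3)·R1: [0, 5, 15, 0, 5, -20]
R3 ← R3 + (4)·R1: [0, 6, 18, 0, 6, -24]
R4 ← R4 + R1: [0, 1, 3, 0, 1, -4]
R3 ← R3 − (6/5)·R2: [0, 0, 0, 0, 0, 0]
R4 ← R4 − (1/5)·R2: [0, 0, 0, 0, 0, 0]
2 nonzero rows, so rank(A) = 2.
A has 6 columns; by rank–nullity, nullity = 6 − 2 = 4.

4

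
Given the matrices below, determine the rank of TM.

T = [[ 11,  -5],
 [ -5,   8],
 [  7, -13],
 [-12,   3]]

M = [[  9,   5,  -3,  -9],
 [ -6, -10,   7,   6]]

2

First compute TM:
[[129, 105, -68, -129],
 [-93, -105,  71,  93],
 [141, 165, -112, -141],
 [-126, -90,  57, 126]]
Now row reduce the product.
R2 ← R2 + (31/43)·R1: [0, -1260/43, 945/43, 0]
R3 ← R3 − (47/43)·R1: [0, 2160/43, -1620/43, 0]
R4 ← R4 + (42/43)·R1: [0, 540/43, -405/43, 0]
R3 ← R3 + (12/7)·R2: [0, 0, 0, 0]
R4 ← R4 + (3/7)·R2: [0, 0, 0, 0]
2 nonzero rows, so rank(TM) = 2.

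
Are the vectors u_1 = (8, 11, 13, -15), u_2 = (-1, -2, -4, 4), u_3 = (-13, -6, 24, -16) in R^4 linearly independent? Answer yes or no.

no

Form the matrix with these vectors as rows and row reduce.
R2 ← R2 + (1/8)·R1: [0, -5/8, -19/8, 17/8]
R3 ← R3 + (13/8)·R1: [0, 95/8, 361/8, -323/8]
R3 ← R3 + (19)·R2: [0, 0, 0, 0]
2 nonzero rows, so the 3 vectors span a space of dimension 2.
Since 2 < 3, the vectors are linearly dependent.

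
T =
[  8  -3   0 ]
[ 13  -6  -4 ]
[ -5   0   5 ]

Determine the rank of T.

Row reduce to echelon form.
R2 ← R2 − (13/8)·R1: [0, -9/8, -4]
R3 ← R3 + (5/8)·R1: [0, -15/8, 5]
R3 ← R3 − (5/3)·R2: [0, 0, 35/3]
Echelon form has 3 nonzero rows, so rank(T) = 3.

3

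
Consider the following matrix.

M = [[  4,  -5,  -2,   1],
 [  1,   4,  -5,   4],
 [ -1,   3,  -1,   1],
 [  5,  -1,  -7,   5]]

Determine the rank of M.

Row reduce to echelon form.
R2 ← R2 − (1/4)·R1: [0, 21/4, -9/2, 15/4]
R3 ← R3 + (1/4)·R1: [0, 7/4, -3/2, 5/4]
R4 ← R4 − (5/4)·R1: [0, 21/4, -9/2, 15/4]
R3 ← R3 − (1/3)·R2: [0, 0, 0, 0]
R4 ← R4 − R2: [0, 0, 0, 0]
Echelon form has 2 nonzero rows, so rank(M) = 2.

2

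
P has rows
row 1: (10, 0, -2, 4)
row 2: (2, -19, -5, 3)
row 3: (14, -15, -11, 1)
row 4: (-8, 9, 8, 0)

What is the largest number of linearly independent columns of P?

Row reduce to echelon form.
R2 ← R2 − (1/5)·R1: [0, -19, -23/5, 11/5]
R3 ← R3 − (7/5)·R1: [0, -15, -41/5, -23/5]
R4 ← R4 + (4/5)·R1: [0, 9, 32/5, 16/5]
R3 ← R3 − (15/19)·R2: [0, 0, -434/95, -602/95]
R4 ← R4 + (9/19)·R2: [0, 0, 401/95, 403/95]
R4 ← R4 + (401/434)·R3: [0, 0, 0, -50/31]
Echelon form has 4 nonzero rows, so rank(P) = 4.
The rank gives the maximum number of linearly independent columns: 4.

4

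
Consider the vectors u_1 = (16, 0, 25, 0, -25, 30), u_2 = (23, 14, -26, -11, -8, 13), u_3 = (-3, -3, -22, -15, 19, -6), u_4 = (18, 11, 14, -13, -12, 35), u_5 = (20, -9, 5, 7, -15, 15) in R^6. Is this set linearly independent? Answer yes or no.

yes

Form the matrix with these vectors as rows and row reduce.
R2 ← R2 − (23/16)·R1: [0, 14, -991/16, -11, 447/16, -241/8]
R3 ← R3 + (3/16)·R1: [0, -3, -277/16, -15, 229/16, -3/8]
R4 ← R4 − (9/8)·R1: [0, 11, -113/8, -13, 129/8, 5/4]
R5 ← R5 − (5/4)·R1: [0, -9, -105/4, 7, 65/4, -45/2]
R3 ← R3 + (3/14)·R2: [0, 0, -6851/224, -243/14, 4547/224, -765/112]
R4 ← R4 − (11/14)·R2: [0, 0, 7737/224, -61/14, -1305/224, 2791/112]
R5 ← R5 + (9/14)·R2: [0, 0, -14799/224, -1/14, 7663/224, -4689/112]
R4 ← R4 + (7737/6851)·R3: [0, 0, 0, -164143/6851, 117141/6851, 6934/403]
R5 ← R5 − (14799/6851)·R3: [0, 0, 0, 256379/6851, -66035/6851, -10926/403]
R5 ← R5 + (256379/164143)·R4: [0, 0, 0, 0, 2801534/164143, -38944/164143]
5 nonzero rows, so the 5 vectors span a space of dimension 5.
Since 5 = 5, the vectors are linearly independent.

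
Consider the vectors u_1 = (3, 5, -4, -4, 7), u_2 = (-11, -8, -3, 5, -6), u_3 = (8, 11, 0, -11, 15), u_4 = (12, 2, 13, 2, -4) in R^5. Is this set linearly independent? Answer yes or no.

Form the matrix with these vectors as rows and row reduce.
R2 ← R2 + (11/3)·R1: [0, 31/3, -53/3, -29/3, 59/3]
R3 ← R3 − (8/3)·R1: [0, -7/3, 32/3, -1/3, -11/3]
R4 ← R4 − (4)·R1: [0, -18, 29, 18, -32]
R3 ← R3 + (7/31)·R2: [0, 0, 207/31, -78/31, 24/31]
R4 ← R4 + (54/31)·R2: [0, 0, -55/31, 36/31, 70/31]
R4 ← R4 + (55/207)·R3: [0, 0, 0, 34/69, 170/69]
4 nonzero rows, so the 4 vectors span a space of dimension 4.
Since 4 = 4, the vectors are linearly independent.

yes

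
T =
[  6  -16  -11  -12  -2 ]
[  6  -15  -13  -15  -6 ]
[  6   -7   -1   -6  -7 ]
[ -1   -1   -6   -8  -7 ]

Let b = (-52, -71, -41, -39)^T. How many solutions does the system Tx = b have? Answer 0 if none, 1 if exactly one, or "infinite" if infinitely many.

infinite

Row reduce the augmented matrix [T | b].
R2 ← R2 − R1: [0, 1, -2, -3, -4, -19]
R3 ← R3 − R1: [0, 9, 10, 6, -5, 11]
R4 ← R4 + (1/6)·R1: [0, -11/3, -47/6, -10, -22/3, -143/3]
R3 ← R3 − (9)·R2: [0, 0, 28, 33, 31, 182]
R4 ← R4 + (11/3)·R2: [0, 0, -91/6, -21, -22, -352/3]
R4 ← R4 + (13/24)·R3: [0, 0, 0, -25/8, -125/24, -75/4]
The echelon form has 4 nonzero rows, and every pivot lies in the first 5 columns, so rank(T) = rank([T|b]) = 4.
The system is consistent.
rank = 4 < 5 unknowns, so there are infinitely many solutions.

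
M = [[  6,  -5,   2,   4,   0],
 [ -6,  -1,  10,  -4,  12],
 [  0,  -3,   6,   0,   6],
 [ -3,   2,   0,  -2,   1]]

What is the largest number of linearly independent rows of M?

2

Row reduce to echelon form.
R2 ← R2 + R1: [0, -6, 12, 0, 12]
R4 ← R4 + (1/2)·R1: [0, -1/2, 1, 0, 1]
R3 ← R3 − (1/2)·R2: [0, 0, 0, 0, 0]
R4 ← R4 − (1/12)·R2: [0, 0, 0, 0, 0]
Echelon form has 2 nonzero rows, so rank(M) = 2.
The rank gives the maximum number of linearly independent rows: 2.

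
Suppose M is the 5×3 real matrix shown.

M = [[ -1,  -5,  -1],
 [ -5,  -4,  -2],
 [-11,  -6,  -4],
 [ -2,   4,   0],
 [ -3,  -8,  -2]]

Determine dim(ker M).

1

Row reduce to echelon form.
R2 ← R2 − (5)·R1: [0, 21, 3]
R3 ← R3 − (11)·R1: [0, 49, 7]
R4 ← R4 − (2)·R1: [0, 14, 2]
R5 ← R5 − (3)·R1: [0, 7, 1]
R3 ← R3 − (7/3)·R2: [0, 0, 0]
R4 ← R4 − (2/3)·R2: [0, 0, 0]
R5 ← R5 − (1/3)·R2: [0, 0, 0]
2 nonzero rows, so rank(M) = 2.
M has 3 columns; by rank–nullity, nullity = 3 − 2 = 1.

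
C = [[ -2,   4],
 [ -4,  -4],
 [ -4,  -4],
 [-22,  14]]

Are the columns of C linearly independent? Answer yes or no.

yes

Row reduce C to echelon form.
R2 ← R2 − (2)·R1: [0, -12]
R3 ← R3 − (2)·R1: [0, -12]
R4 ← R4 − (11)·R1: [0, -30]
R3 ← R3 − R2: [0, 0]
R4 ← R4 − (5/2)·R2: [0, 0]
2 pivots among 2 columns.
Every column is a pivot column, so the columns are linearly independent.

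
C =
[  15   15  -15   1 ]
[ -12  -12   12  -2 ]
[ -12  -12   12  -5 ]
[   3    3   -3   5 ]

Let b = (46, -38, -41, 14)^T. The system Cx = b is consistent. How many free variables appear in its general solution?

2

Row reduce the augmented matrix [C | b].
R2 ← R2 + (4/5)·R1: [0, 0, 0, -6/5, -6/5]
R3 ← R3 + (4/5)·R1: [0, 0, 0, -21/5, -21/5]
R4 ← R4 − (1/5)·R1: [0, 0, 0, 24/5, 24/5]
R3 ← R3 − (7/2)·R2: [0, 0, 0, 0, 0]
R4 ← R4 + (4)·R2: [0, 0, 0, 0, 0]
The echelon form has 2 nonzero rows, and every pivot lies in the first 4 columns, so rank(C) = rank([C|b]) = 2.
The system is consistent.
Free variables = (unknowns) − (rank) = 4 − 2 = 2.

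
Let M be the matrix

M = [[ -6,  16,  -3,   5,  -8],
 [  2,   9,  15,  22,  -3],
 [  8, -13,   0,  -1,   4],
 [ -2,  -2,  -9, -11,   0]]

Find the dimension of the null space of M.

Row reduce to echelon form.
R2 ← R2 + (1/3)·R1: [0, 43/3, 14, 71/3, -17/3]
R3 ← R3 + (4/3)·R1: [0, 25/3, -4, 17/3, -20/3]
R4 ← R4 − (1/3)·R1: [0, -22/3, -8, -38/3, 8/3]
R3 ← R3 − (25/43)·R2: [0, 0, -522/43, -348/43, -145/43]
R4 ← R4 + (22/43)·R2: [0, 0, -36/43, -24/43, -10/43]
R4 ← R4 − (2/29)·R3: [0, 0, 0, 0, 0]
3 nonzero rows, so rank(M) = 3.
M has 5 columns; by rank–nullity, nullity = 5 − 3 = 2.

2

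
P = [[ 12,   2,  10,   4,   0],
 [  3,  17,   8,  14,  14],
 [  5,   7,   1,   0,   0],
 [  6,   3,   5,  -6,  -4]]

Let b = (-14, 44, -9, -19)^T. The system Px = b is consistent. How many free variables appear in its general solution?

1

Row reduce the augmented matrix [P | b].
R2 ← R2 − (1/4)·R1: [0, 33/2, 11/2, 13, 14, 95/2]
R3 ← R3 − (5/12)·R1: [0, 37/6, -19/6, -5/3, 0, -19/6]
R4 ← R4 − (1/2)·R1: [0, 2, 0, -8, -4, -12]
R3 ← R3 − (37/99)·R2: [0, 0, -47/9, -646/99, -518/99, -2071/99]
R4 ← R4 − (4/33)·R2: [0, 0, -2/3, -316/33, -188/33, -586/33]
R4 ← R4 − (6/47)·R3: [0, 0, 0, -4520/517, -2600/517, -7800/517]
The echelon form has 4 nonzero rows, and every pivot lies in the first 5 columns, so rank(P) = rank([P|b]) = 4.
The system is consistent.
Free variables = (unknowns) − (rank) = 5 − 4 = 1.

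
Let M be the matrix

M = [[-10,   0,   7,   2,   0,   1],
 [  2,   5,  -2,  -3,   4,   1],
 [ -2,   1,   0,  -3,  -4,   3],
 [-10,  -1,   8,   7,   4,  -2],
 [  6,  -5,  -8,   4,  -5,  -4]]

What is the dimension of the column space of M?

Row reduce to echelon form.
R2 ← R2 + (1/5)·R1: [0, 5, -3/5, -13/5, 4, 6/5]
R3 ← R3 − (1/5)·R1: [0, 1, -7/5, -17/5, -4, 14/5]
R4 ← R4 − R1: [0, -1, 1, 5, 4, -3]
R5 ← R5 + (3/5)·R1: [0, -5, -19/5, 26/5, -5, -17/5]
R3 ← R3 − (1/5)·R2: [0, 0, -32/25, -72/25, -24/5, 64/25]
R4 ← R4 + (1/5)·R2: [0, 0, 22/25, 112/25, 24/5, -69/25]
R5 ← R5 + R2: [0, 0, -22/5, 13/5, -1, -11/5]
R4 ← R4 + (11/16)·R3: [0, 0, 0, 5/2, 3/2, -1]
R5 ← R5 − (55/16)·R3: [0, 0, 0, 25/2, 31/2, -11]
R5 ← R5 − (5)·R4: [0, 0, 0, 0, 8, -6]
Echelon form has 5 nonzero rows, so rank(M) = 5.
The column space has dimension equal to the rank: 5.

5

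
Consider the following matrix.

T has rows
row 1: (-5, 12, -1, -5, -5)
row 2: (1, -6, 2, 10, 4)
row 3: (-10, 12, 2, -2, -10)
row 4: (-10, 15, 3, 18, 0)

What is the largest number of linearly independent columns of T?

3

Row reduce to echelon form.
R2 ← R2 + (1/5)·R1: [0, -18/5, 9/5, 9, 3]
R3 ← R3 − (2)·R1: [0, -12, 4, 8, 0]
R4 ← R4 − (2)·R1: [0, -9, 5, 28, 10]
R3 ← R3 − (10/3)·R2: [0, 0, -2, -22, -10]
R4 ← R4 − (5/2)·R2: [0, 0, 1/2, 11/2, 5/2]
R4 ← R4 + (1/4)·R3: [0, 0, 0, 0, 0]
Echelon form has 3 nonzero rows, so rank(T) = 3.
The rank gives the maximum number of linearly independent columns: 3.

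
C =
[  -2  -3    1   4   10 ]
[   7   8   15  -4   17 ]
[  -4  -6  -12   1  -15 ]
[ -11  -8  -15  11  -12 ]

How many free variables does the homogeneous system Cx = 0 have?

1

Row reduce to echelon form.
R2 ← R2 + (7/2)·R1: [0, -5/2, 37/2, 10, 52]
R3 ← R3 − (2)·R1: [0, 0, -14, -7, -35]
R4 ← R4 − (11/2)·R1: [0, 17/2, -41/2, -11, -67]
R4 ← R4 + (17/5)·R2: [0, 0, 212/5, 23, 549/5]
R4 ← R4 + (106/35)·R3: [0, 0, 0, 9/5, 19/5]
4 nonzero rows, so rank(C) = 4.
C has 5 columns; by rank–nullity, nullity = 5 − 4 = 1.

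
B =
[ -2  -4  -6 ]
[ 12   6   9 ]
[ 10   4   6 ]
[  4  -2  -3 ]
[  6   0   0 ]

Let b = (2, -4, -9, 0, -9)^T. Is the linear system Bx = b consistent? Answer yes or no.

Row reduce the augmented matrix [B | b].
R2 ← R2 + (6)·R1: [0, -18, -27, 8]
R3 ← R3 + (5)·R1: [0, -16, -24, 1]
R4 ← R4 + (2)·R1: [0, -10, -15, 4]
R5 ← R5 + (3)·R1: [0, -12, -18, -3]
R3 ← R3 − (8/9)·R2: [0, 0, 0, -55/9]
R4 ← R4 − (5/9)·R2: [0, 0, 0, -4/9]
R5 ← R5 − (2/3)·R2: [0, 0, 0, -25/3]
R4 ← R4 − (4/55)·R3: [0, 0, 0, 0]
R5 ← R5 − (15/11)·R3: [0, 0, 0, 0]
The echelon form has 3 nonzero rows; the last pivot sits in the augmented column, so rank(B) = 2 but rank([B|b]) = 3.
Since the ranks differ, the system is inconsistent.

no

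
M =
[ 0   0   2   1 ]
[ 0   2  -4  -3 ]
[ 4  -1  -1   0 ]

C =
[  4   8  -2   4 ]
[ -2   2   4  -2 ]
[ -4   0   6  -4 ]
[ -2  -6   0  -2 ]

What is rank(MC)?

First compute MC:
[[-10,  -6,  12, -10],
 [ 18,  22, -16,  18],
 [ 22,  30, -18,  22]]
Now row reduce the product.
R2 ← R2 + (9/5)·R1: [0, 56/5, 28/5, 0]
R3 ← R3 + (11/5)·R1: [0, 84/5, 42/5, 0]
R3 ← R3 − (3/2)·R2: [0, 0, 0, 0]
2 nonzero rows, so rank(MC) = 2.

2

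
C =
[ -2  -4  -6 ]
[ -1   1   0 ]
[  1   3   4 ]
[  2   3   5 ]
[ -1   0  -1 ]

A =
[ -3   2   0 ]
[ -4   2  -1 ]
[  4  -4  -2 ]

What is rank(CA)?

First compute CA:
[[ -2,  12,  16],
 [ -1,   0,  -1],
 [  1,  -8, -11],
 [  2, -10, -13],
 [ -1,   2,   2]]
Now row reduce the product.
R2 ← R2 − (1/2)·R1: [0, -6, -9]
R3 ← R3 + (1/2)·R1: [0, -2, -3]
R4 ← R4 + R1: [0, 2, 3]
R5 ← R5 − (1/2)·R1: [0, -4, -6]
R3 ← R3 − (1/3)·R2: [0, 0, 0]
R4 ← R4 + (1/3)·R2: [0, 0, 0]
R5 ← R5 − (2/3)·R2: [0, 0, 0]
2 nonzero rows, so rank(CA) = 2.

2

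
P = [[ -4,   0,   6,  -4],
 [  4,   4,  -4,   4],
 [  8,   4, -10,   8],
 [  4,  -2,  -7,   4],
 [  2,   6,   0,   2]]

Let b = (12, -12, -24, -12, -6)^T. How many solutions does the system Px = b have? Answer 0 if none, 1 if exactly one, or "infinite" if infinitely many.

infinite

Row reduce the augmented matrix [P | b].
R2 ← R2 + R1: [0, 4, 2, 0, 0]
R3 ← R3 + (2)·R1: [0, 4, 2, 0, 0]
R4 ← R4 + R1: [0, -2, -1, 0, 0]
R5 ← R5 + (1/2)·R1: [0, 6, 3, 0, 0]
R3 ← R3 − R2: [0, 0, 0, 0, 0]
R4 ← R4 + (1/2)·R2: [0, 0, 0, 0, 0]
R5 ← R5 − (3/2)·R2: [0, 0, 0, 0, 0]
The echelon form has 2 nonzero rows, and every pivot lies in the first 4 columns, so rank(P) = rank([P|b]) = 2.
The system is consistent.
rank = 2 < 4 unknowns, so there are infinitely many solutions.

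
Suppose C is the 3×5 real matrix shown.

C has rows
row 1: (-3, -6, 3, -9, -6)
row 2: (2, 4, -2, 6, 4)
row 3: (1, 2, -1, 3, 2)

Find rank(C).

1

Row reduce to echelon form.
R2 ← R2 + (2/3)·R1: [0, 0, 0, 0, 0]
R3 ← R3 + (1/3)·R1: [0, 0, 0, 0, 0]
Echelon form has 1 nonzero row, so rank(C) = 1.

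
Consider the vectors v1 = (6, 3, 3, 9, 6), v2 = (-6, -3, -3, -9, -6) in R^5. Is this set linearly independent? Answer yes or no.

no

Form the matrix with these vectors as rows and row reduce.
R2 ← R2 + R1: [0, 0, 0, 0, 0]
1 nonzero row, so the 2 vectors span a space of dimension 1.
Since 1 < 2, the vectors are linearly dependent.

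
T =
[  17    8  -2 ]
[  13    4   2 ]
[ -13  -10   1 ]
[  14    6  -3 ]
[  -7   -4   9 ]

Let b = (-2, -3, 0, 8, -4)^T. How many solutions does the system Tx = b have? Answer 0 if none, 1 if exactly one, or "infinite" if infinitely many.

Row reduce the augmented matrix [T | b].
R2 ← R2 − (13/17)·R1: [0, -36/17, 60/17, -25/17]
R3 ← R3 + (13/17)·R1: [0, -66/17, -9/17, -26/17]
R4 ← R4 − (14/17)·R1: [0, -10/17, -23/17, 164/17]
R5 ← R5 + (7/17)·R1: [0, -12/17, 139/17, -82/17]
R3 ← R3 − (11/6)·R2: [0, 0, -7, 7/6]
R4 ← R4 − (5/18)·R2: [0, 0, -7/3, 181/18]
R5 ← R5 − (1/3)·R2: [0, 0, 7, -13/3]
R4 ← R4 − (1/3)·R3: [0, 0, 0, 29/3]
R5 ← R5 + R3: [0, 0, 0, -19/6]
R5 ← R5 + (19/58)·R4: [0, 0, 0, 0]
The echelon form has 4 nonzero rows; the last pivot sits in the augmented column, so rank(T) = 3 but rank([T|b]) = 4.
Since the ranks differ, the system is inconsistent.
It has no solutions.

0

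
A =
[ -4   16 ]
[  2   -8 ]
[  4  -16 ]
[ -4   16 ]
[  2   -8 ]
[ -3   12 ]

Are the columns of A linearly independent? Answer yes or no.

no

Row reduce A to echelon form.
R2 ← R2 + (1/2)·R1: [0, 0]
R3 ← R3 + R1: [0, 0]
R4 ← R4 − R1: [0, 0]
R5 ← R5 + (1/2)·R1: [0, 0]
R6 ← R6 − (3/4)·R1: [0, 0]
1 pivot among 2 columns.
Only 1 < 2 pivot columns, so the columns are linearly dependent.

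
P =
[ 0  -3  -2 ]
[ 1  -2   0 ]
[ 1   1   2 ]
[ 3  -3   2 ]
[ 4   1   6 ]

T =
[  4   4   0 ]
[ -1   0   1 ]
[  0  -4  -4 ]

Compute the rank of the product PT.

2

First compute PT:
[[  3,   8,   5],
 [  6,   4,  -2],
 [  3,  -4,  -7],
 [ 15,   4, -11],
 [ 15,  -8, -23]]
Now row reduce the product.
R2 ← R2 − (2)·R1: [0, -12, -12]
R3 ← R3 − R1: [0, -12, -12]
R4 ← R4 − (5)·R1: [0, -36, -36]
R5 ← R5 − (5)·R1: [0, -48, -48]
R3 ← R3 − R2: [0, 0, 0]
R4 ← R4 − (3)·R2: [0, 0, 0]
R5 ← R5 − (4)·R2: [0, 0, 0]
2 nonzero rows, so rank(PT) = 2.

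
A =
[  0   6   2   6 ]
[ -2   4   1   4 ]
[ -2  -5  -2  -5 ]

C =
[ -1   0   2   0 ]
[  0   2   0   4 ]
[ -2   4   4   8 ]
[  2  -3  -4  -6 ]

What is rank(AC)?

2

First compute AC:
[[  8,   2, -16,   4],
 [  8,   0, -16,   0],
 [ -4,  -3,   8,  -6]]
Now row reduce the product.
R2 ← R2 − R1: [0, -2, 0, -4]
R3 ← R3 + (1/2)·R1: [0, -2, 0, -4]
R3 ← R3 − R2: [0, 0, 0, 0]
2 nonzero rows, so rank(AC) = 2.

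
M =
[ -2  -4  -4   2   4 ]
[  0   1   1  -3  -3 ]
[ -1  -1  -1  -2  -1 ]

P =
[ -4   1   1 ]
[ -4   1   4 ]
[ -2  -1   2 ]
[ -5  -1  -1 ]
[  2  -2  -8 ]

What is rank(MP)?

2

First compute MP:
[[ 30, -12, -60],
 [  3,   9,  33],
 [ 18,   3,   3]]
Now row reduce the product.
R2 ← R2 − (1/10)·R1: [0, 51/5, 39]
R3 ← R3 − (3/5)·R1: [0, 51/5, 39]
R3 ← R3 − R2: [0, 0, 0]
2 nonzero rows, so rank(MP) = 2.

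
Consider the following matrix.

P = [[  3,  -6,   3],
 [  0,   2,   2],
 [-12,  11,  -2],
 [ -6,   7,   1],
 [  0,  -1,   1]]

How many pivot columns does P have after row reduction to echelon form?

Row reduce to echelon form.
R3 ← R3 + (4)·R1: [0, -13, 10]
R4 ← R4 + (2)·R1: [0, -5, 7]
R3 ← R3 + (13/2)·R2: [0, 0, 23]
R4 ← R4 + (5/2)·R2: [0, 0, 12]
R5 ← R5 + (1/2)·R2: [0, 0, 2]
R4 ← R4 − (12/23)·R3: [0, 0, 0]
R5 ← R5 − (2/23)·R3: [0, 0, 0]
Echelon form has 3 nonzero rows, so rank(P) = 3.
Each nonzero row contributes one pivot column: 3 pivot columns.

3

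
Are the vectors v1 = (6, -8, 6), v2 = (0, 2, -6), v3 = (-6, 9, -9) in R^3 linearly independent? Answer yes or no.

no

Form the matrix with these vectors as rows and row reduce.
R3 ← R3 + R1: [0, 1, -3]
R3 ← R3 − (1/2)·R2: [0, 0, 0]
2 nonzero rows, so the 3 vectors span a space of dimension 2.
Since 2 < 3, the vectors are linearly dependent.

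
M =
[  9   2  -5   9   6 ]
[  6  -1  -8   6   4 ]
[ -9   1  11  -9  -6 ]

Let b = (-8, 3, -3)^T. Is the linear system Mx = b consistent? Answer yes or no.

no

Row reduce the augmented matrix [M | b].
R2 ← R2 − (2/3)·R1: [0, -7/3, -14/3, 0, 0, 25/3]
R3 ← R3 + R1: [0, 3, 6, 0, 0, -11]
R3 ← R3 + (9/7)·R2: [0, 0, 0, 0, 0, -2/7]
The echelon form has 3 nonzero rows; the last pivot sits in the augmented column, so rank(M) = 2 but rank([M|b]) = 3.
Since the ranks differ, the system is inconsistent.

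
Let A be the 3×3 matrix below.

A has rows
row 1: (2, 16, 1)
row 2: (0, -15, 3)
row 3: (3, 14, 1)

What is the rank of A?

3

Row reduce to echelon form.
R3 ← R3 − (3/2)·R1: [0, -10, -1/2]
R3 ← R3 − (2/3)·R2: [0, 0, -5/2]
Echelon form has 3 nonzero rows, so rank(A) = 3.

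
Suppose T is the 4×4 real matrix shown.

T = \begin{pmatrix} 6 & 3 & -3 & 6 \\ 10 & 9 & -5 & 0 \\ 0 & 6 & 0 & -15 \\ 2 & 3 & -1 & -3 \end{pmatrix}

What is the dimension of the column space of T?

2

Row reduce to echelon form.
R2 ← R2 − (5/3)·R1: [0, 4, 0, -10]
R4 ← R4 − (1/3)·R1: [0, 2, 0, -5]
R3 ← R3 − (3/2)·R2: [0, 0, 0, 0]
R4 ← R4 − (1/2)·R2: [0, 0, 0, 0]
Echelon form has 2 nonzero rows, so rank(T) = 2.
The column space has dimension equal to the rank: 2.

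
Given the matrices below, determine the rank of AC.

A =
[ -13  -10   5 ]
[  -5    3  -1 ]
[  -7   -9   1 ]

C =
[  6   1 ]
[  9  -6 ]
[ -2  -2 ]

2

First compute AC:
[[-178,  37],
 [ -1, -21],
 [-125,  45]]
Now row reduce the product.
R2 ← R2 − (1/178)·R1: [0, -3775/178]
R3 ← R3 − (125/178)·R1: [0, 3385/178]
R3 ← R3 + (677/755)·R2: [0, 0]
2 nonzero rows, so rank(AC) = 2.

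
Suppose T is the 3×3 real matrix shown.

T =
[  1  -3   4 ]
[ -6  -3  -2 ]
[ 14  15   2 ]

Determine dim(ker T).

0

Row reduce to echelon form.
R2 ← R2 + (6)·R1: [0, -21, 22]
R3 ← R3 − (14)·R1: [0, 57, -54]
R3 ← R3 + (19/7)·R2: [0, 0, 40/7]
3 nonzero rows, so rank(T) = 3.
T has 3 columns; by rank–nullity, nullity = 3 − 3 = 0.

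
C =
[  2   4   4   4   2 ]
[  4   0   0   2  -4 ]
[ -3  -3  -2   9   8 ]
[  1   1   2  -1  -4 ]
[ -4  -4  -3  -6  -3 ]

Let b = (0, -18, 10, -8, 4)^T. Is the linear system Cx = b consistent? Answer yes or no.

yes

Row reduce the augmented matrix [C | b].
R2 ← R2 − (2)·R1: [0, -8, -8, -6, -8, -18]
R3 ← R3 + (3/2)·R1: [0, 3, 4, 15, 11, 10]
R4 ← R4 − (1/2)·R1: [0, -1, 0, -3, -5, -8]
R5 ← R5 + (2)·R1: [0, 4, 5, 2, 1, 4]
R3 ← R3 + (3/8)·R2: [0, 0, 1, 51/4, 8, 13/4]
R4 ← R4 − (1/8)·R2: [0, 0, 1, -9/4, -4, -23/4]
R5 ← R5 + (1/2)·R2: [0, 0, 1, -1, -3, -5]
R4 ← R4 − R3: [0, 0, 0, -15, -12, -9]
R5 ← R5 − R3: [0, 0, 0, -55/4, -11, -33/4]
R5 ← R5 − (11/12)·R4: [0, 0, 0, 0, 0, 0]
The echelon form has 4 nonzero rows, and every pivot lies in the first 5 columns, so rank(C) = rank([C|b]) = 4.
The system is consistent.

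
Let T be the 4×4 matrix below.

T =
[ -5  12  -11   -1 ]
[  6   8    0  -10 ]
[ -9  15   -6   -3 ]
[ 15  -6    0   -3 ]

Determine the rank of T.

4

Row reduce to echelon form.
R2 ← R2 + (6/5)·R1: [0, 112/5, -66/5, -56/5]
R3 ← R3 − (9/5)·R1: [0, -33/5, 69/5, -6/5]
R4 ← R4 + (3)·R1: [0, 30, -33, -6]
R3 ← R3 + (33/112)·R2: [0, 0, 555/56, -9/2]
R4 ← R4 − (75/56)·R2: [0, 0, -429/28, 9]
R4 ← R4 + (286/185)·R3: [0, 0, 0, 378/185]
Echelon form has 4 nonzero rows, so rank(T) = 4.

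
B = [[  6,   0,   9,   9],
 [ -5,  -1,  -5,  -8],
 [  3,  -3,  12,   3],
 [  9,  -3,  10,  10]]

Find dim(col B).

Row reduce to echelon form.
R2 ← R2 + (5/6)·R1: [0, -1, 5/2, -1/2]
R3 ← R3 − (1/2)·R1: [0, -3, 15/2, -3/2]
R4 ← R4 − (3/2)·R1: [0, -3, -7/2, -7/2]
R3 ← R3 − (3)·R2: [0, 0, 0, 0]
R4 ← R4 − (3)·R2: [0, 0, -11, -2]
Swap R3 ↔ R4
Echelon form has 3 nonzero rows, so rank(B) = 3.
The column space has dimension equal to the rank: 3.

3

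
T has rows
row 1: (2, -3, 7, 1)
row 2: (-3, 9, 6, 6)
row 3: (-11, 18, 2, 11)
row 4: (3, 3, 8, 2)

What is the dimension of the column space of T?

3

Row reduce to echelon form.
R2 ← R2 + (3/2)·R1: [0, 9/2, 33/2, 15/2]
R3 ← R3 + (11/2)·R1: [0, 3/2, 81/2, 33/2]
R4 ← R4 − (3/2)·R1: [0, 15/2, -5/2, 1/2]
R3 ← R3 − (1/3)·R2: [0, 0, 35, 14]
R4 ← R4 − (5/3)·R2: [0, 0, -30, -12]
R4 ← R4 + (6/7)·R3: [0, 0, 0, 0]
Echelon form has 3 nonzero rows, so rank(T) = 3.
The column space has dimension equal to the rank: 3.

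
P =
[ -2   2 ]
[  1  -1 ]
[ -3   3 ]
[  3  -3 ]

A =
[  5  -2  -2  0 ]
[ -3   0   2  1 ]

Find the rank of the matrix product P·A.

1

First compute PA:
[[-16,   4,   8,   2],
 [  8,  -2,  -4,  -1],
 [-24,   6,  12,   3],
 [ 24,  -6, -12,  -3]]
Now row reduce the product.
R2 ← R2 + (1/2)·R1: [0, 0, 0, 0]
R3 ← R3 − (3/2)·R1: [0, 0, 0, 0]
R4 ← R4 + (3/2)·R1: [0, 0, 0, 0]
1 nonzero row, so rank(PA) = 1.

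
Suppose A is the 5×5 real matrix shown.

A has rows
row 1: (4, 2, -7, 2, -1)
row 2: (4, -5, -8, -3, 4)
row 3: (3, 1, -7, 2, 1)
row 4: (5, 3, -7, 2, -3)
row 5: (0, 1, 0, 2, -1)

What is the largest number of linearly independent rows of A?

Row reduce to echelon form.
R2 ← R2 − R1: [0, -7, -1, -5, 5]
R3 ← R3 − (3/4)·R1: [0, -1/2, -7/4, 1/2, 7/4]
R4 ← R4 − (5/4)·R1: [0, 1/2, 7/4, -1/2, -7/4]
R3 ← R3 − (1/14)·R2: [0, 0, -47/28, 6/7, 39/28]
R4 ← R4 + (1/14)·R2: [0, 0, 47/28, -6/7, -39/28]
R5 ← R5 + (1/7)·R2: [0, 0, -1/7, 9/7, -2/7]
R4 ← R4 + R3: [0, 0, 0, 0, 0]
R5 ← R5 − (4/47)·R3: [0, 0, 0, 57/47, -19/47]
Swap R4 ↔ R5
Echelon form has 4 nonzero rows, so rank(A) = 4.
The rank gives the maximum number of linearly independent rows: 4.

4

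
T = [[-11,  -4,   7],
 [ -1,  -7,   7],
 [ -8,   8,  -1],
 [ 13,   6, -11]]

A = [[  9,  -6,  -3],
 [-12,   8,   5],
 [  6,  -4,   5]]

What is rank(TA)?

First compute TA:
[[ -9,   6,  48],
 [117, -78,   3],
 [-174, 116,  59],
 [-21,  14, -64]]
Now row reduce the product.
R2 ← R2 + (13)·R1: [0, 0, 627]
R3 ← R3 − (58/3)·R1: [0, 0, -869]
R4 ← R4 − (7/3)·R1: [0, 0, -176]
R3 ← R3 + (79/57)·R2: [0, 0, 0]
R4 ← R4 + (16/57)·R2: [0, 0, 0]
2 nonzero rows, so rank(TA) = 2.

2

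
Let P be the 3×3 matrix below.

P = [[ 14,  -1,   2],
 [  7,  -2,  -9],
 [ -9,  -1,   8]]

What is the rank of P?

3

Row reduce to echelon form.
R2 ← R2 − (1/2)·R1: [0, -3/2, -10]
R3 ← R3 + (9/14)·R1: [0, -23/14, 65/7]
R3 ← R3 − (23/21)·R2: [0, 0, 425/21]
Echelon form has 3 nonzero rows, so rank(P) = 3.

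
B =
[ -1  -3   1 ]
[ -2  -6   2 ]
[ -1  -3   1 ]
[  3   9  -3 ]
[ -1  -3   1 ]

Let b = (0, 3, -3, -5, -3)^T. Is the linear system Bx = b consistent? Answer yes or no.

no

Row reduce the augmented matrix [B | b].
R2 ← R2 − (2)·R1: [0, 0, 0, 3]
R3 ← R3 − R1: [0, 0, 0, -3]
R4 ← R4 + (3)·R1: [0, 0, 0, -5]
R5 ← R5 − R1: [0, 0, 0, -3]
R3 ← R3 + R2: [0, 0, 0, 0]
R4 ← R4 + (5/3)·R2: [0, 0, 0, 0]
R5 ← R5 + R2: [0, 0, 0, 0]
The echelon form has 2 nonzero rows; the last pivot sits in the augmented column, so rank(B) = 1 but rank([B|b]) = 2.
Since the ranks differ, the system is inconsistent.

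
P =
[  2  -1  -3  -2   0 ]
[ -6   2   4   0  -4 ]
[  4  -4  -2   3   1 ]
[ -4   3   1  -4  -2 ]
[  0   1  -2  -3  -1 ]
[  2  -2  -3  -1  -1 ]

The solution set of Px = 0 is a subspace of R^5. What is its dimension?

Row reduce to echelon form.
R2 ← R2 + (3)·R1: [0, -1, -5, -6, -4]
R3 ← R3 − (2)·R1: [0, -2, 4, 7, 1]
R4 ← R4 + (2)·R1: [0, 1, -5, -8, -2]
R6 ← R6 − R1: [0, -1, 0, 1, -1]
R3 ← R3 − (2)·R2: [0, 0, 14, 19, 9]
R4 ← R4 + R2: [0, 0, -10, -14, -6]
R5 ← R5 + R2: [0, 0, -7, -9, -5]
R6 ← R6 − R2: [0, 0, 5, 7, 3]
R4 ← R4 + (5/7)·R3: [0, 0, 0, -3/7, 3/7]
R5 ← R5 + (1/2)·R3: [0, 0, 0, 1/2, -1/2]
R6 ← R6 − (5/14)·R3: [0, 0, 0, 3/14, -3/14]
R5 ← R5 + (7/6)·R4: [0, 0, 0, 0, 0]
R6 ← R6 + (1/2)·R4: [0, 0, 0, 0, 0]
4 nonzero rows, so rank(P) = 4.
P has 5 columns; by rank–nullity, nullity = 5 − 4 = 1.

1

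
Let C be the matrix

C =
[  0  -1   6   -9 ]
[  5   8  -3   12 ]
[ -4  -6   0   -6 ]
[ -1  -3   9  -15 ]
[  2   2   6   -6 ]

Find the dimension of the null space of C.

Row reduce to echelon form.
Swap R1 ↔ R2
R3 ← R3 + (4/5)·R1: [0, 2/5, -12/5, 18/5]
R4 ← R4 + (1/5)·R1: [0, -7/5, 42/5, -63/5]
R5 ← R5 − (2/5)·R1: [0, -6/5, 36/5, -54/5]
R3 ← R3 + (2/5)·R2: [0, 0, 0, 0]
R4 ← R4 − (7/5)·R2: [0, 0, 0, 0]
R5 ← R5 − (6/5)·R2: [0, 0, 0, 0]
2 nonzero rows, so rank(C) = 2.
C has 4 columns; by rank–nullity, nullity = 4 − 2 = 2.

2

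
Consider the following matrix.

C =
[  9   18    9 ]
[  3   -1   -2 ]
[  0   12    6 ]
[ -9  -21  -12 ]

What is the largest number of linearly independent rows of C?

3

Row reduce to echelon form.
R2 ← R2 − (1/3)·R1: [0, -7, -5]
R4 ← R4 + R1: [0, -3, -3]
R3 ← R3 + (12/7)·R2: [0, 0, -18/7]
R4 ← R4 − (3/7)·R2: [0, 0, -6/7]
R4 ← R4 − (1/3)·R3: [0, 0, 0]
Echelon form has 3 nonzero rows, so rank(C) = 3.
The rank gives the maximum number of linearly independent rows: 3.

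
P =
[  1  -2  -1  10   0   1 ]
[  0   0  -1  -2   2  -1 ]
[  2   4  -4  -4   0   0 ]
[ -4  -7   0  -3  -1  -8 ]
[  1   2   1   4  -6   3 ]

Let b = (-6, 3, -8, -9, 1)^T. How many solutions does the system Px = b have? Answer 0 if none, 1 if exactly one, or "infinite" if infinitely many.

0

Row reduce the augmented matrix [P | b].
R3 ← R3 − (2)·R1: [0, 8, -2, -24, 0, -2, 4]
R4 ← R4 + (4)·R1: [0, -15, -4, 37, -1, -4, -33]
R5 ← R5 − R1: [0, 4, 2, -6, -6, 2, 7]
Swap R2 ↔ R3
R4 ← R4 + (15/8)·R2: [0, 0, -31/4, -8, -1, -31/4, -51/2]
R5 ← R5 − (1/2)·R2: [0, 0, 3, 6, -6, 3, 5]
R4 ← R4 − (31/4)·R3: [0, 0, 0, 15/2, -33/2, 0, -195/4]
R5 ← R5 + (3)·R3: [0, 0, 0, 0, 0, 0, 14]
The echelon form has 5 nonzero rows; the last pivot sits in the augmented column, so rank(P) = 4 but rank([P|b]) = 5.
Since the ranks differ, the system is inconsistent.
It has no solutions.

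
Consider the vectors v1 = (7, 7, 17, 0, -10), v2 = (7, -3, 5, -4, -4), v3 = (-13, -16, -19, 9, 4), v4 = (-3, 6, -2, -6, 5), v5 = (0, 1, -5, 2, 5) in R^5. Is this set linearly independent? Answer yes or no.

Form the matrix with these vectors as rows and row reduce.
R2 ← R2 − R1: [0, -10, -12, -4, 6]
R3 ← R3 + (13/7)·R1: [0, -3, 88/7, 9, -102/7]
R4 ← R4 + (3/7)·R1: [0, 9, 37/7, -6, 5/7]
R3 ← R3 − (3/10)·R2: [0, 0, 566/35, 51/5, -573/35]
R4 ← R4 + (9/10)·R2: [0, 0, -193/35, -48/5, 214/35]
R5 ← R5 + (1/10)·R2: [0, 0, -31/5, 8/5, 28/5]
R4 ← R4 + (193/566)·R3: [0, 0, 0, -3465/566, 301/566]
R5 ← R5 + (217/566)·R3: [0, 0, 0, 3119/566, -383/566]
R5 ← R5 + (3119/3465)·R4: [0, 0, 0, 0, -98/495]
5 nonzero rows, so the 5 vectors span a space of dimension 5.
Since 5 = 5, the vectors are linearly independent.

yes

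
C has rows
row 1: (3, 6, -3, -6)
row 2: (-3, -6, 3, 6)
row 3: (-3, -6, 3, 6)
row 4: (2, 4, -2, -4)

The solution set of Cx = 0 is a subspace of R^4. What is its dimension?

Row reduce to echelon form.
R2 ← R2 + R1: [0, 0, 0, 0]
R3 ← R3 + R1: [0, 0, 0, 0]
R4 ← R4 − (2/3)·R1: [0, 0, 0, 0]
1 nonzero row, so rank(C) = 1.
C has 4 columns; by rank–nullity, nullity = 4 − 1 = 3.

3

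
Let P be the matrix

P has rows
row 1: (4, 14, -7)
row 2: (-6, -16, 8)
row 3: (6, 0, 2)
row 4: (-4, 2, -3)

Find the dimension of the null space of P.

Row reduce to echelon form.
R2 ← R2 + (3/2)·R1: [0, 5, -5/2]
R3 ← R3 − (3/2)·R1: [0, -21, 25/2]
R4 ← R4 + R1: [0, 16, -10]
R3 ← R3 + (21/5)·R2: [0, 0, 2]
R4 ← R4 − (16/5)·R2: [0, 0, -2]
R4 ← R4 + R3: [0, 0, 0]
3 nonzero rows, so rank(P) = 3.
P has 3 columns; by rank–nullity, nullity = 3 − 3 = 0.

0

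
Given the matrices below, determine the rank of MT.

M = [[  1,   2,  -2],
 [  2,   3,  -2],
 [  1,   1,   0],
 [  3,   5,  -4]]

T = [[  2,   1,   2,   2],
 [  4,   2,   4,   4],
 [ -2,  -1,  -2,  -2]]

1

First compute MT:
[[ 14,   7,  14,  14],
 [ 20,  10,  20,  20],
 [  6,   3,   6,   6],
 [ 34,  17,  34,  34]]
Now row reduce the product.
R2 ← R2 − (10/7)·R1: [0, 0, 0, 0]
R3 ← R3 − (3/7)·R1: [0, 0, 0, 0]
R4 ← R4 − (17/7)·R1: [0, 0, 0, 0]
1 nonzero row, so rank(MT) = 1.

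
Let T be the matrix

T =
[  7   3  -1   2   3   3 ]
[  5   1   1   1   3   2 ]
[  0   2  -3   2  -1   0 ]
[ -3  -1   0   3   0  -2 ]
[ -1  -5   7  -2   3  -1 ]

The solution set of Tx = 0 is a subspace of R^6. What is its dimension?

3

Row reduce to echelon form.
R2 ← R2 − (5/7)·R1: [0, -8/7, 12/7, -3/7, 6/7, -1/7]
R4 ← R4 + (3/7)·R1: [0, 2/7, -3/7, 27/7, 9/7, -5/7]
R5 ← R5 + (1/7)·R1: [0, -32/7, 48/7, -12/7, 24/7, -4/7]
R3 ← R3 + (7/4)·R2: [0, 0, 0, 5/4, 1/2, -1/4]
R4 ← R4 + (1/4)·R2: [0, 0, 0, 15/4, 3/2, -3/4]
R5 ← R5 − (4)·R2: [0, 0, 0, 0, 0, 0]
R4 ← R4 − (3)·R3: [0, 0, 0, 0, 0, 0]
3 nonzero rows, so rank(T) = 3.
T has 6 columns; by rank–nullity, nullity = 6 − 3 = 3.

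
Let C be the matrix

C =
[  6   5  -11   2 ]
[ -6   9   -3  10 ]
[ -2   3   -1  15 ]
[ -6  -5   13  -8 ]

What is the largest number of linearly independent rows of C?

4

Row reduce to echelon form.
R2 ← R2 + R1: [0, 14, -14, 12]
R3 ← R3 + (1/3)·R1: [0, 14/3, -14/3, 47/3]
R4 ← R4 + R1: [0, 0, 2, -6]
R3 ← R3 − (1/3)·R2: [0, 0, 0, 35/3]
Swap R3 ↔ R4
Echelon form has 4 nonzero rows, so rank(C) = 4.
The rank gives the maximum number of linearly independent rows: 4.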